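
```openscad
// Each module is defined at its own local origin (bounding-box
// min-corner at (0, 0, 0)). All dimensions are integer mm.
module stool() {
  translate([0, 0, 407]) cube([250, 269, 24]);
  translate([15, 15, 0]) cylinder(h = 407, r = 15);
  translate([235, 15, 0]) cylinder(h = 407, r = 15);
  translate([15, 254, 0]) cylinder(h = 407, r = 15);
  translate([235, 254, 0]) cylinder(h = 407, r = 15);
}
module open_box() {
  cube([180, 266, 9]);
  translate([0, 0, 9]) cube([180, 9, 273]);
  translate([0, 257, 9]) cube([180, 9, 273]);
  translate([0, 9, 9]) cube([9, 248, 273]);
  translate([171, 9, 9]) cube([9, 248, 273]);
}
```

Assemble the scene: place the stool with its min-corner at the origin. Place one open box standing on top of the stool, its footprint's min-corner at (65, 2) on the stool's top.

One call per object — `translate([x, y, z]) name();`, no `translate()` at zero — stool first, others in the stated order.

stool();
translate([65, 2, 431]) open_box();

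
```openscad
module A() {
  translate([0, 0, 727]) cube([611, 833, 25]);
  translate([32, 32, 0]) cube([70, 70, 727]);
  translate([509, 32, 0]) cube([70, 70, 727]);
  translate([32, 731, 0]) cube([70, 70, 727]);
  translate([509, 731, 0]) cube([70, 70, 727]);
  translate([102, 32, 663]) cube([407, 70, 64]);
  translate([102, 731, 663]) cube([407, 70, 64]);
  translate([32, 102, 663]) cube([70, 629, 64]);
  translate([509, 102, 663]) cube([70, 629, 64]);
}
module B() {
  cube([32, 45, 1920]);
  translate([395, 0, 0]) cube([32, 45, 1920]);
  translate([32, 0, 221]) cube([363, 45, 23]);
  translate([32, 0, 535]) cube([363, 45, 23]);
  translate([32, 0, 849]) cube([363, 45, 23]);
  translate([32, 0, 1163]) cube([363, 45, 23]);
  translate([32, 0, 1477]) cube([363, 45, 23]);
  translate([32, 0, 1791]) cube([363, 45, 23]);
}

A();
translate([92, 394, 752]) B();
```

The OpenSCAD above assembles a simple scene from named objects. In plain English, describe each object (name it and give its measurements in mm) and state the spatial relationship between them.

A is a rectangular dining table. The top is 611×833×25 mm with its upper surface at z = 752 mm. It stands on four 70×70 mm square legs, each inset 32 mm from the nearest pair of top edges, running from the floor to the underside of the top. Four apron rails, 70 mm thick and 64 mm tall, run between adjacent legs with their top edges flush with the underside of the top and their outer faces flush with the legs' outer faces.

B is a wooden ladder with two side rails of 32×45 mm section and 1920 mm height, set 427 mm apart overall. Between them run 6 rectangular rungs (45 mm deep, 23 mm thick), front faces flush with the rails' −y face. The bottom of the first rung is 221 mm above the floor and each subsequent rung is 314 mm higher than the one below.

The ladder is on top of the table, centred.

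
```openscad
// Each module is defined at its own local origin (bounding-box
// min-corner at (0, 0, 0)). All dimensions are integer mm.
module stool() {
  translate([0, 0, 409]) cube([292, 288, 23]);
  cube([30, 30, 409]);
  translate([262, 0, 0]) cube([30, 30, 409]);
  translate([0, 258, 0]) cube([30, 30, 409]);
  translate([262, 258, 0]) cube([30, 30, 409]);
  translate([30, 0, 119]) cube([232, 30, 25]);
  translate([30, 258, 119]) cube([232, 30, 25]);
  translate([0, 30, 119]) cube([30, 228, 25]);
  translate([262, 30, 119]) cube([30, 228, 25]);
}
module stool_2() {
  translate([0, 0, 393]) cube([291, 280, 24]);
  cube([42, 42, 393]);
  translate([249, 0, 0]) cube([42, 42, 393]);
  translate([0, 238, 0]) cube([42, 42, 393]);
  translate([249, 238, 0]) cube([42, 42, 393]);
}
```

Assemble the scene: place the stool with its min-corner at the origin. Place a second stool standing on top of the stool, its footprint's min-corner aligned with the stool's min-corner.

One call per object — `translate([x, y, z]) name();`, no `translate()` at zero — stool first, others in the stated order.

stool();
translate([0, 0, 432]) stool_2();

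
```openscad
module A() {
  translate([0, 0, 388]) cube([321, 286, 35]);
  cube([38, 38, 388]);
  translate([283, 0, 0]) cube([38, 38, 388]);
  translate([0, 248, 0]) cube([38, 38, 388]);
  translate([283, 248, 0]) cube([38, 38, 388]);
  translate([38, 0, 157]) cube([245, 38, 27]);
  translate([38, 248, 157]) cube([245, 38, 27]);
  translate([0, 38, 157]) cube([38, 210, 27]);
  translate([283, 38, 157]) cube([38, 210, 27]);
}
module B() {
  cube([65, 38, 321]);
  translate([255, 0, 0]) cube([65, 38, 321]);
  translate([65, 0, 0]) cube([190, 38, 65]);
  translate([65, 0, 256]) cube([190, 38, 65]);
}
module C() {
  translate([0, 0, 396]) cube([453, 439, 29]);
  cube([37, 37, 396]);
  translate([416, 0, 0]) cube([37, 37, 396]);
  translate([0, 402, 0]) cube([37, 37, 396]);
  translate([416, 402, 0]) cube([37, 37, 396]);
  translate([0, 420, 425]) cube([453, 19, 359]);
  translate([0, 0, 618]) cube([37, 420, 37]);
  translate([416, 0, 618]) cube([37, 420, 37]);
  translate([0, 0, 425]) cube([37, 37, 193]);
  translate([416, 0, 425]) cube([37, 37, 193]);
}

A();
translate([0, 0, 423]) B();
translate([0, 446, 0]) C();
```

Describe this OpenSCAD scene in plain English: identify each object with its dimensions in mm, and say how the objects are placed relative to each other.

A is a four-legged stool. The seat is 321×286 mm, 35 mm thick, top at z = 423 mm. It stands on four square legs, each 38×38 mm in cross-section, from z = 0 to the seat underside, each flush with a corner of the seat. Four stretchers, 38 mm wide and 27 mm tall, connect adjacent legs with their undersides at z = 157 mm, each running between the inner faces of the legs it joins and aligned with the legs' outer faces on the other axis.

B is a picture frame with a 190×191 mm rectangular opening (x by z) and a uniform 65 mm border on every side. Frame depth is 38 mm along y. It is built from two vertical stiles running the full outside height and two horizontal rails spanning the gap between the stiles.

C is a chair. The seat is a 453×439×29 mm slab with its top at z = 425 mm, on four 37×37 mm corner legs (flush with the seat edges, standing on z = 0). A flat backrest 19 mm thick, 359 mm tall, spans the full seat width and rises from the seat top along its +y edge, rear face flush with the rear of the seat. Two armrests of 37×37 mm section run along each side from the seat's front edge to the front of the backrest, top faces 230 mm above the seat top and outer faces flush with the seat's x-edges; a 37×37 mm post under the front of each armrest stands on the seat at the front corner.

The picture frame is on top of the stool. The chair is on the floor beside the stool on its +y side.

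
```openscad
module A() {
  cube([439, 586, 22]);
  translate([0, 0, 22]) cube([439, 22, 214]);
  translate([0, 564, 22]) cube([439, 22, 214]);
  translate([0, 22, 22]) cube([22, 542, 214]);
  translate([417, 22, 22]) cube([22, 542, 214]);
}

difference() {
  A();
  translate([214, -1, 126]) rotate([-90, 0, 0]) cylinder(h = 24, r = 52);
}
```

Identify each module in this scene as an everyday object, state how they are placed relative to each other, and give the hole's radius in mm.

The subtracted cylinder has r = 52 mm.

A is an open box. The open box has a circular hole through its front wall. The hole's radius is 52 mm.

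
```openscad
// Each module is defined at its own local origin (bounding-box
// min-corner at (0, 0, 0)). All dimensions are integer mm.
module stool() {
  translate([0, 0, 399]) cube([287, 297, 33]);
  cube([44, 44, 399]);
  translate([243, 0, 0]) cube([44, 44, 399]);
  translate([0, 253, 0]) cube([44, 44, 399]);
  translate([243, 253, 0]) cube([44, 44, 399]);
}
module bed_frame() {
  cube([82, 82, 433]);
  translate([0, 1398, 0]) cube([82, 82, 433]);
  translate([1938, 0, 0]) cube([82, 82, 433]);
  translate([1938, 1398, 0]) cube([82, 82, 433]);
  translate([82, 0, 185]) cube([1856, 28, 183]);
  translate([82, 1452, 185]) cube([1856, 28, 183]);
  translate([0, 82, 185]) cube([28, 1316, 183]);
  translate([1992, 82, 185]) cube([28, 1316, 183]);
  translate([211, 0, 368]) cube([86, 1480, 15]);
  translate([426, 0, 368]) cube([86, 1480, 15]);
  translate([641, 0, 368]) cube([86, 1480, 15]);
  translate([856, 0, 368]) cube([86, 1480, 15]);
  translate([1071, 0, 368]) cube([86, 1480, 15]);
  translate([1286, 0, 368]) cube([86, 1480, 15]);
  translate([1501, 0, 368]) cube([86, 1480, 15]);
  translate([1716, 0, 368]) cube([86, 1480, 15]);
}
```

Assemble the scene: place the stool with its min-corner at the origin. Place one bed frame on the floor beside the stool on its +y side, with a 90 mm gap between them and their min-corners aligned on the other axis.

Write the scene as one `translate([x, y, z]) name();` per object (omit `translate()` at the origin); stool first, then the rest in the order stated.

stool();
translate([0, 387, 0]) bed_frame();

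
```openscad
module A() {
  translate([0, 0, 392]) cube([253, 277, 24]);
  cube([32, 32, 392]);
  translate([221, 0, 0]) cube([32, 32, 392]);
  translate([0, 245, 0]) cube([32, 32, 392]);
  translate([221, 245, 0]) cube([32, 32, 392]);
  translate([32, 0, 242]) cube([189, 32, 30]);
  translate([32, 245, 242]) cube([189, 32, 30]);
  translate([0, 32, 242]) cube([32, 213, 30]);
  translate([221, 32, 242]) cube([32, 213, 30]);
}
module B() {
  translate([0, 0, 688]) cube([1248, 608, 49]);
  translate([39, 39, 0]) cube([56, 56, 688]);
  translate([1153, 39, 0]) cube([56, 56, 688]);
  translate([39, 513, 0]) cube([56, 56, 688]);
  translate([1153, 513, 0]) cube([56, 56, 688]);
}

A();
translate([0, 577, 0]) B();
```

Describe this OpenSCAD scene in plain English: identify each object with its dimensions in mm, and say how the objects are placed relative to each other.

A is a four-legged stool. The seat is 253×277 mm, 24 mm thick, top at z = 416 mm. It stands on four square legs, each 32×32 mm in cross-section, from z = 0 to the seat underside, each flush with a corner of the seat. Four stretchers, 32 mm wide and 30 mm tall, connect adjacent legs with their undersides at z = 242 mm, each running between the inner faces of the legs it joins and aligned with the legs' outer faces on the other axis.

B is a table with a 1248×608 mm rectangular top, 49 mm thick, top surface at z = 737 mm, supported by four 56×56 mm square legs, each inset 39 mm from the nearest pair of top edges, running from the floor.

The table is on the floor beside the stool on its +y side.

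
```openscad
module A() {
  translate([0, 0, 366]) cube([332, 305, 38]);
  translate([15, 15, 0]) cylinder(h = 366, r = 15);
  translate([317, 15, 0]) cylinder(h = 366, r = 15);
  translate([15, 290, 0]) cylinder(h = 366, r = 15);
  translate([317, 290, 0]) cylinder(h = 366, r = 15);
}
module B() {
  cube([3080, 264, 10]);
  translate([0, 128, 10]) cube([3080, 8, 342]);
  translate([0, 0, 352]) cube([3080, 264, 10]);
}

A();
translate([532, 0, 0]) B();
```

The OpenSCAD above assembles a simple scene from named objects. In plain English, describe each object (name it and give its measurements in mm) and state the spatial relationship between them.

A is a simple wooden stool: a rectangular seat 332 mm (x) by 305 mm (y), 38 mm thick, top face at z = 404 mm, on four round legs, each 30 mm in diameter. The legs rest on z = 0, each leg's axis is inset half a diameter from the nearest pair of seat edges (so the leg's bounding box is flush with the corner).

B is an I-beam lying along x, 3080 mm long. Overall section height 362 mm. Two flanges 264 mm wide (y) and 10 mm thick, one on the floor and one at the top; a web 8 mm thick runs between them, centred on the flange width.

The I-beam is on the floor beside the stool on its +x side.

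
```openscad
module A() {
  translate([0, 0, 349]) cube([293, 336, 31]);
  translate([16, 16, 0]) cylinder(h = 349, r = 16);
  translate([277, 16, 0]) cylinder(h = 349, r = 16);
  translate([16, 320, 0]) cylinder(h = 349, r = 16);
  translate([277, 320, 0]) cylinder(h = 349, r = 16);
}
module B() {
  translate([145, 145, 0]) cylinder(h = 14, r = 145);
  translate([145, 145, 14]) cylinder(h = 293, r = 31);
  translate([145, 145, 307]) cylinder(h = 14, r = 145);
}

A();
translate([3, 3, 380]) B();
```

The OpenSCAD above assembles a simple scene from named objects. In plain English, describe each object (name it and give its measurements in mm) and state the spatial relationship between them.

A is a four-legged stool. The seat is a 293×336×31 mm slab whose top surface is at z = 380 mm; four round legs, each 32 mm in diameter, run from the floor (z = 0) to the underside of the seat, each leg's axis is inset half a diameter from the nearest pair of seat edges (so the leg's bounding box is flush with the corner).

B is a spool: two coaxial disc flanges of radius 145 mm and thickness 14 mm, joined by a core cylinder of radius 31 mm and height 293 mm. The lower flange rests on z = 0 and the three cylinders share a vertical axis.

The spool is on top of the stool.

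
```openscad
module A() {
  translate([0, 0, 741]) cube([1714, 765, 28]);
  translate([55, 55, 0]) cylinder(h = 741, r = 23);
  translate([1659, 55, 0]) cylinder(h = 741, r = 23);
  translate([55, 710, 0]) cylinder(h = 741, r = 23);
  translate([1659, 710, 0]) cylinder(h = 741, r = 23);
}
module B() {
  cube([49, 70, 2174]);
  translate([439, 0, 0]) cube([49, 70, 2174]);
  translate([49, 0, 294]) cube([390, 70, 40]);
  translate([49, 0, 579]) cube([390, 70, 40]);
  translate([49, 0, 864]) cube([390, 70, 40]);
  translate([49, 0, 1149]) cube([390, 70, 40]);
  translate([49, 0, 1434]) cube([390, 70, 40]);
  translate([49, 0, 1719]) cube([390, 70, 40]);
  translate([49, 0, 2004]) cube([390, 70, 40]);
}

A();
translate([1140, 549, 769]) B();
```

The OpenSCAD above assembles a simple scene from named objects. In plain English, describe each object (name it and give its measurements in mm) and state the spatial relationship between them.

A is a table with a 1714×765 mm rectangular top, 28 mm thick, top surface at z = 769 mm, supported by four round legs of 46 mm diameter, each leg's bounding box inset 32 mm from the nearest pair of top edges, running from the floor.

B is a straight ladder. Two 49×70 mm vertical rails, 2174 mm tall, stand 488 mm apart (outside-to-outside) with their front faces coplanar on the −y side. 7 rungs, each 70 mm deep and 40 mm tall, span between the inner faces of the rails, front faces flush with the rails. The lowest rung's underside is at z = 294 mm and rungs are spaced 285 mm apart (underside to underside).

The ladder is on top of the table.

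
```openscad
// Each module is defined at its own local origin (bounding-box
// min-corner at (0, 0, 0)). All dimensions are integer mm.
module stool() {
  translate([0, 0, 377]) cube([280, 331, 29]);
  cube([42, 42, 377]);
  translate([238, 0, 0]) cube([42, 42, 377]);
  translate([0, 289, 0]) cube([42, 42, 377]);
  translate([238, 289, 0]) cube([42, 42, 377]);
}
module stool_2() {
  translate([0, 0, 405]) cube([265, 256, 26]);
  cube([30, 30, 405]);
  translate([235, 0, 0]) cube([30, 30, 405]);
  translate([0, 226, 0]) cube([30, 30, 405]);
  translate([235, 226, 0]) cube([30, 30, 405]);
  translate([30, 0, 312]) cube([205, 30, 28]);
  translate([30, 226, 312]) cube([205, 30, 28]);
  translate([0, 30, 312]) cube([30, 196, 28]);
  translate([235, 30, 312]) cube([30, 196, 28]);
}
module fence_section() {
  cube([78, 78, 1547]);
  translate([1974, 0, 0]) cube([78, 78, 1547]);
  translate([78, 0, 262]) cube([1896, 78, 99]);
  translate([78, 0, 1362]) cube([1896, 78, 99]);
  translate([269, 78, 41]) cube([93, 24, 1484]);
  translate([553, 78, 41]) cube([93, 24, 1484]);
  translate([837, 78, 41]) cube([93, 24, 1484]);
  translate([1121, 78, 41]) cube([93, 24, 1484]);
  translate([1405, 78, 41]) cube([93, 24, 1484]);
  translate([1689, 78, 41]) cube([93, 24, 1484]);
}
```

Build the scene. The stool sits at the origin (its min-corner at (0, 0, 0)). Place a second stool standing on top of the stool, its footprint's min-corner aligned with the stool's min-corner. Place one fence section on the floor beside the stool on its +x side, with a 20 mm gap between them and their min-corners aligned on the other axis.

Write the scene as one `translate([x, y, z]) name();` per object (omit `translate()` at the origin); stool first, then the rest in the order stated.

stool();
translate([0, 0, 406]) stool_2();
translate([300, 0, 0]) fence_section();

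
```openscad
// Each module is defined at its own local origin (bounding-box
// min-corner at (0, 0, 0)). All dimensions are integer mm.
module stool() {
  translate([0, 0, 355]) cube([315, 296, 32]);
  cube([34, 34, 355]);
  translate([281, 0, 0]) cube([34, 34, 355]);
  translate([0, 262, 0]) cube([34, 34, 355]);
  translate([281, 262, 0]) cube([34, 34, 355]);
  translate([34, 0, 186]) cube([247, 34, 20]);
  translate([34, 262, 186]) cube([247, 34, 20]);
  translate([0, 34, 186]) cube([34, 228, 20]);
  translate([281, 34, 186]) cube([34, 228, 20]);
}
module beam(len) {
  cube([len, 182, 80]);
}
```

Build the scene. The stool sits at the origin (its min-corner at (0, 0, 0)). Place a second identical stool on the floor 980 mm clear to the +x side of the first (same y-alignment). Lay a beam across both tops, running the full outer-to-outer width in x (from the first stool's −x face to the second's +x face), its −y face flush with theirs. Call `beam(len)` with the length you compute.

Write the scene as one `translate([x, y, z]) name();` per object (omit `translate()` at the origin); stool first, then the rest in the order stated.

stool();
translate([1295, 0, 0]) stool();
translate([0, 0, 387]) beam(1610);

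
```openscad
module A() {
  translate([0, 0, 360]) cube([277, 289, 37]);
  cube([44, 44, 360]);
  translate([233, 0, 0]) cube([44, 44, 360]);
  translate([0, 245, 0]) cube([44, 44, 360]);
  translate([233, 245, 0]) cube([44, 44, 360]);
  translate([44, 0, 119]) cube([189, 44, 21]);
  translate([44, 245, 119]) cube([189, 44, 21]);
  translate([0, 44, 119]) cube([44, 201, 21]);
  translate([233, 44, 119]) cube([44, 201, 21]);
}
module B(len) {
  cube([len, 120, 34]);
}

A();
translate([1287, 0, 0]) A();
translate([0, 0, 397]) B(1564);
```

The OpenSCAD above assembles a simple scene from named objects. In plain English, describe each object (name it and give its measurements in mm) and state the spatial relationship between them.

A is a simple wooden stool: a rectangular seat 277 mm (x) by 289 mm (y), 37 mm thick, top face at z = 397 mm, on four square legs, each 44×44 mm in cross-section. The legs rest on z = 0, each flush with a corner of the seat. Four stretchers, 44 mm wide and 21 mm tall, connect adjacent legs with their undersides at z = 119 mm, each running between the inner faces of the legs it joins and aligned with the legs' outer faces on the other axis.

B is a rectangular beam 1564 mm long (x), 120 mm deep (y), 34 mm thick (z).

The beam spans the tops of two stools placed 1010 mm apart, resting at z = 397 mm.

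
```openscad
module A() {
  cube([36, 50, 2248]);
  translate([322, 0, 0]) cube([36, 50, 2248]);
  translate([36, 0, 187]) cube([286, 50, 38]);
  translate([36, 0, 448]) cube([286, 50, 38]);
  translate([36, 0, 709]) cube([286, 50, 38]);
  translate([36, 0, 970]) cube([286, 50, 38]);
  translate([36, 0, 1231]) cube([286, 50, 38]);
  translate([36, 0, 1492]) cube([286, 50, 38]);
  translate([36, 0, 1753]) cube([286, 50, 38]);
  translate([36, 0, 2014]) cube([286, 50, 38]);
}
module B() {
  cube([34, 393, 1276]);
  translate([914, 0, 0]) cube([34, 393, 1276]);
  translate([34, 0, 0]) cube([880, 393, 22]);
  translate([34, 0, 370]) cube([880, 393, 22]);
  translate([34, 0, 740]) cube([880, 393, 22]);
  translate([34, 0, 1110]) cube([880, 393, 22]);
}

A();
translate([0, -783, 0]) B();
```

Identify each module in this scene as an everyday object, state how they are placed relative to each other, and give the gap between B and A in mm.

The bookshelf's nearest face is 390 mm from the ladder's −y face.

A is a ladder. B is a bookshelf. The bookshelf is on the floor beside the ladder on its −y side. The gap between the bookshelf and the ladder is 390 mm.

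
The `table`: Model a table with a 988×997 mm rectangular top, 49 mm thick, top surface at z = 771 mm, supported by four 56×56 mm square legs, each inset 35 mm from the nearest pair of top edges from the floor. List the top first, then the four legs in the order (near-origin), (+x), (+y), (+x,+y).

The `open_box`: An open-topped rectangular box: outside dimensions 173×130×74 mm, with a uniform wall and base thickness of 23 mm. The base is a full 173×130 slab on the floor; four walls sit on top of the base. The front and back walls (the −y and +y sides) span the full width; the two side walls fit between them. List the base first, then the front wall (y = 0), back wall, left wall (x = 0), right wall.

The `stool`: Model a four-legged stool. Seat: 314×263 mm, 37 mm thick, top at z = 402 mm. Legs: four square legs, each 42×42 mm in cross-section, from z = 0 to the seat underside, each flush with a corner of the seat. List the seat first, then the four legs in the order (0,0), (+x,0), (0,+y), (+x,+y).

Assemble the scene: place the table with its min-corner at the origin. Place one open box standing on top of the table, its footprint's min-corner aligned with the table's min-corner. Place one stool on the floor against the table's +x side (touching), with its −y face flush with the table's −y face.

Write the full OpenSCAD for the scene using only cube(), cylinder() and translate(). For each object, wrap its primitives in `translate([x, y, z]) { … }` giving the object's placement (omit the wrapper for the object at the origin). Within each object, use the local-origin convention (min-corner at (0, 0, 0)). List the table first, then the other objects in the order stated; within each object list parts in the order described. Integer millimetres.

translate([0, 0, 722]) cube([988, 997, 49]);
translate([35, 35, 0]) cube([56, 56, 722]);
translate([897, 35, 0]) cube([56, 56, 722]);
translate([35, 906, 0]) cube([56, 56, 722]);
translate([897, 906, 0]) cube([56, 56, 722]);
translate([0, 0, 771]) {
  cube([173, 130, 23]);
  translate([0, 0, 23]) cube([173, 23, 51]);
  translate([0, 107, 23]) cube([173, 23, 51]);
  translate([0, 23, 23]) cube([23, 84, 51]);
  translate([150, 23, 23]) cube([23, 84, 51]);
}
translate([988, 0, 0]) {
  translate([0, 0, 365]) cube([314, 263, 37]);
  cube([42, 42, 365]);
  translate([272, 0, 0]) cube([42, 42, 365]);
  translate([0, 221, 0]) cube([42, 42, 365]);
  translate([272, 221, 0]) cube([42, 42, 365]);
}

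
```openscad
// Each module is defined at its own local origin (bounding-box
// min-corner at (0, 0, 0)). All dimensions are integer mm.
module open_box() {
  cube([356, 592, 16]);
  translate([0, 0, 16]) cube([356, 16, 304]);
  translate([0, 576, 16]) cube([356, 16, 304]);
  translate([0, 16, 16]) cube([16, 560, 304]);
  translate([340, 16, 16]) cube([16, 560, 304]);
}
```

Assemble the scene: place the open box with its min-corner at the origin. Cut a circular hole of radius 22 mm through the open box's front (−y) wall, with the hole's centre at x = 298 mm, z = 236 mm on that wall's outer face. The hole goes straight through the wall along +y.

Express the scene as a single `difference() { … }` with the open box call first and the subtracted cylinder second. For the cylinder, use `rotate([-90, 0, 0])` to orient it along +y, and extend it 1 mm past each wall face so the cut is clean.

difference() {
  open_box();
  translate([298, -1, 236]) rotate([-90, 0, 0]) cylinder(h = 18, r = 22);
}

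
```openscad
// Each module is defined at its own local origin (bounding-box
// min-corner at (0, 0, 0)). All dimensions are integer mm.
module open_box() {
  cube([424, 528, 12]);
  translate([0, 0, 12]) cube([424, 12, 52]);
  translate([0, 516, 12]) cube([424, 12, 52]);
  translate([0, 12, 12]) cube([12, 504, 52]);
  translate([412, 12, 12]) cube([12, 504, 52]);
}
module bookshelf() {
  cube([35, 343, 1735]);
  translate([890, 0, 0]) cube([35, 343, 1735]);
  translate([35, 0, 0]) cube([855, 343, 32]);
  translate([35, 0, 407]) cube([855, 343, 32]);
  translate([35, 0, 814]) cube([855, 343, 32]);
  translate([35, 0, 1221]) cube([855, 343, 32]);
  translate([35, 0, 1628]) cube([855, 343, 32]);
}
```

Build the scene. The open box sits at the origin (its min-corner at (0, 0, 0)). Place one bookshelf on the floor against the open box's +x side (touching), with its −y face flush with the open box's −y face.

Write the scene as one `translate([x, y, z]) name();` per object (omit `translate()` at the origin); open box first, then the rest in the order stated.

open_box();
translate([424, 0, 0]) bookshelf();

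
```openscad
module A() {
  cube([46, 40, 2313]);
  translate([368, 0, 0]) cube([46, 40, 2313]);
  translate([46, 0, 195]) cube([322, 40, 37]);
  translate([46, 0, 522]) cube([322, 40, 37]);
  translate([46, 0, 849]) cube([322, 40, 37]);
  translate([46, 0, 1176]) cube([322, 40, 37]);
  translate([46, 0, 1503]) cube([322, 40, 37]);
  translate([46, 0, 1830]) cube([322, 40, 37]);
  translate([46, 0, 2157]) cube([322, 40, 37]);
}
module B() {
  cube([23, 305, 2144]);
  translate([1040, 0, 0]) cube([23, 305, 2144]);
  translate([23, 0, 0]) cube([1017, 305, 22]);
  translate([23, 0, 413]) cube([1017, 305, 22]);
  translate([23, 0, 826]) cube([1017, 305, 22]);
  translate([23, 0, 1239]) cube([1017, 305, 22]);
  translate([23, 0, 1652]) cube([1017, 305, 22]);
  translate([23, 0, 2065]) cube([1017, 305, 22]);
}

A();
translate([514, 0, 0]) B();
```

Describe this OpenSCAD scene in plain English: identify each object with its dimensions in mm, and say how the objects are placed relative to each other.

A is a straight ladder. Two 46×40 mm vertical rails, 2313 mm tall, stand 414 mm apart (outside-to-outside) with their front faces coplanar on the −y side. 7 rungs, each 40 mm deep and 37 mm tall, span between the inner faces of the rails, front faces flush with the rails. The lowest rung's underside is at z = 195 mm and rungs are spaced 327 mm apart (underside to underside).

B is a bookshelf 1063 mm wide overall, 305 mm deep and 2144 mm tall. The two sides are 23 mm thick vertical panels. 6 horizontal shelves of 22 mm thickness span between the inner faces of the sides; the lowest shelf sits on the floor and shelves are stacked with a clear vertical gap of 391 mm between each pair.

The bookshelf is on the floor beside the ladder on its +x side.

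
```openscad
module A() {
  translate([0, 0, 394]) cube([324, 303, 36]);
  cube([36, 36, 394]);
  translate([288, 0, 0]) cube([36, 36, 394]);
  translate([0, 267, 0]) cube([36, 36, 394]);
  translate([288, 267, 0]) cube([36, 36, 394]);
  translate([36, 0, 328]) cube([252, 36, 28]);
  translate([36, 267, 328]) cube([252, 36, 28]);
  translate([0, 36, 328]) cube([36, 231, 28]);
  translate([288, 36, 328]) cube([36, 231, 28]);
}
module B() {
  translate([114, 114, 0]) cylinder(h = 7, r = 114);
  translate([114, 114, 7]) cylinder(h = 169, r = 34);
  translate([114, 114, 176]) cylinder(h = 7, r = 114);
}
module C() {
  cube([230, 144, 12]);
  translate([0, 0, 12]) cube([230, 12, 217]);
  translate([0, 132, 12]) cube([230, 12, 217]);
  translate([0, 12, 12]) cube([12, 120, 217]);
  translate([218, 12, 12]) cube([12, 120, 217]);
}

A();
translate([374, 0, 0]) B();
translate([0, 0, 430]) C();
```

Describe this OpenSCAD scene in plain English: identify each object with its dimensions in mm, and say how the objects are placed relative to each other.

A is a four-legged stool. The seat is a 324×303×36 mm slab whose top surface is at z = 430 mm; four square legs, each 36×36 mm in cross-section, run from the floor (z = 0) to the underside of the seat, each flush with a corner of the seat. Four stretchers, 36 mm wide and 28 mm tall, connect adjacent legs with their undersides at z = 328 mm, each running between the inner faces of the legs it joins and aligned with the legs' outer faces on the other axis.

B is a spool: two coaxial disc flanges of radius 114 mm and thickness 7 mm, joined by a core cylinder of radius 34 mm and height 169 mm. The lower flange rests on z = 0 and the three cylinders share a vertical axis.

C is an open-topped rectangular box: outside dimensions 230×144×229 mm, with a uniform wall and base thickness of 12 mm. The base is a full 230×144 slab on the floor; four walls sit on top of the base. The front and back walls (the −y and +y sides) span the full width; the two side walls fit between them.

The spool is on the floor beside the stool on its +x side. The open box is on top of the stool.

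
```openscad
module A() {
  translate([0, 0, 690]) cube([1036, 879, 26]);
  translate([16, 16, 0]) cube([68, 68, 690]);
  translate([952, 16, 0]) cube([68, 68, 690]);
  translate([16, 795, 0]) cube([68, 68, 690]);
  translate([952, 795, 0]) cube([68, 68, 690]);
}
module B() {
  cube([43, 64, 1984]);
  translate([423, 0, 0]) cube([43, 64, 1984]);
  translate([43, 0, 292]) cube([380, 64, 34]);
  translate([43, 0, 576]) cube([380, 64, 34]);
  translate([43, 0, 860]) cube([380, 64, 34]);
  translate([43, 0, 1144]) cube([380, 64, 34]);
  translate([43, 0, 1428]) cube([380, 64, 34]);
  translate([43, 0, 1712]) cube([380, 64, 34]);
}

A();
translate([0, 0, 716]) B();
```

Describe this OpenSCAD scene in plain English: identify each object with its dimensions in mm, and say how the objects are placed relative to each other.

A is a table: top 1036 mm (x) × 879 mm (y), 26 mm thick, upper face at z = 716 mm, on four 68×68 mm square legs, each inset 16 mm from the nearest pair of top edges, running from z = 0 to the bottom of the top.

B is a wooden ladder with two side rails of 43×64 mm section and 1984 mm height, set 466 mm apart overall. Between them run 6 rectangular rungs (64 mm deep, 34 mm thick), front faces flush with the rails' −y face. The bottom of the first rung is 292 mm above the floor and each subsequent rung is 284 mm higher than the one below.

The ladder is on top of the table.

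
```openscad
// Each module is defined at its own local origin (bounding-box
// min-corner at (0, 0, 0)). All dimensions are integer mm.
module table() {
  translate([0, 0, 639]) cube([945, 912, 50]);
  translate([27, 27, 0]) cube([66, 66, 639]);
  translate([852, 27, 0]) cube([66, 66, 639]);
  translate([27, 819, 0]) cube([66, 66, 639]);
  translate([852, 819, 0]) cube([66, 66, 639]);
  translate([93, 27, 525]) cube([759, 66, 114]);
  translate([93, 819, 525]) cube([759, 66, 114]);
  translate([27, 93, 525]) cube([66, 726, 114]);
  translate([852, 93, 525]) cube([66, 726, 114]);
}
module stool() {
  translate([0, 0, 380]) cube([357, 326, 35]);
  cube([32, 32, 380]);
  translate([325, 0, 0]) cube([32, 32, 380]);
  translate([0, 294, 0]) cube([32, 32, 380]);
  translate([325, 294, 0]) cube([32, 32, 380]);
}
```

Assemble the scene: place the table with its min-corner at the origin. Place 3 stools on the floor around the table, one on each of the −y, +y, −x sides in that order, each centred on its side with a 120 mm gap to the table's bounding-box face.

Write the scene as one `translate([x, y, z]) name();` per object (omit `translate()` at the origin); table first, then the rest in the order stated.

table();
translate([294, -446, 0]) stool();
translate([294, 1032, 0]) stool();
translate([-477, 293, 0]) stool();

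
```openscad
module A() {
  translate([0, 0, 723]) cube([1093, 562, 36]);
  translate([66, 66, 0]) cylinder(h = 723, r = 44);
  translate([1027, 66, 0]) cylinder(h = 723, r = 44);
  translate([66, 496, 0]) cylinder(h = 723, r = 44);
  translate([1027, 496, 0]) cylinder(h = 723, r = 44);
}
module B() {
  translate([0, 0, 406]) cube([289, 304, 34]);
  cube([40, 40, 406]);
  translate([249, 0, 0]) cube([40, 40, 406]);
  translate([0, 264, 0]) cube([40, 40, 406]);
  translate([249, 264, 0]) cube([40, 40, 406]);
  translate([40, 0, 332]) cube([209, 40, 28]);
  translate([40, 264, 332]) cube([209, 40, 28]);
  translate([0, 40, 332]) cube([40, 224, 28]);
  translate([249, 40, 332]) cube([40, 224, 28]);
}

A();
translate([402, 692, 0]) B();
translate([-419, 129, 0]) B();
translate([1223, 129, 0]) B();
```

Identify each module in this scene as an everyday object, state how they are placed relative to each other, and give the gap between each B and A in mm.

A is a table. B is a stool. Three stools sit around the table at the +y, −x, +x sides. The gap between each stool and the table is 130 mm.

Each stool's nearest face is 130 mm from the table's bounding box.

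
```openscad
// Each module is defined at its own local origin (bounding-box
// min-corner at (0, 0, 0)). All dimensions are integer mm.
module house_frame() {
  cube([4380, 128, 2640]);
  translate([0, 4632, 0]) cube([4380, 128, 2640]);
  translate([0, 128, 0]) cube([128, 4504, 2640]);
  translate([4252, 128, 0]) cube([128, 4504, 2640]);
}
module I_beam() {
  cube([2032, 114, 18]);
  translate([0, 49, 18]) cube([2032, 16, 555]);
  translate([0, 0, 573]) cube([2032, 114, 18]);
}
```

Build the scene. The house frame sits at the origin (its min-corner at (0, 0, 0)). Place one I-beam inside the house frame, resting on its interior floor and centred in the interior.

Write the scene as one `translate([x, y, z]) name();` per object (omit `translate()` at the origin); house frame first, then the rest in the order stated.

house_frame();
translate([1174, 2323, 0]) I_beam();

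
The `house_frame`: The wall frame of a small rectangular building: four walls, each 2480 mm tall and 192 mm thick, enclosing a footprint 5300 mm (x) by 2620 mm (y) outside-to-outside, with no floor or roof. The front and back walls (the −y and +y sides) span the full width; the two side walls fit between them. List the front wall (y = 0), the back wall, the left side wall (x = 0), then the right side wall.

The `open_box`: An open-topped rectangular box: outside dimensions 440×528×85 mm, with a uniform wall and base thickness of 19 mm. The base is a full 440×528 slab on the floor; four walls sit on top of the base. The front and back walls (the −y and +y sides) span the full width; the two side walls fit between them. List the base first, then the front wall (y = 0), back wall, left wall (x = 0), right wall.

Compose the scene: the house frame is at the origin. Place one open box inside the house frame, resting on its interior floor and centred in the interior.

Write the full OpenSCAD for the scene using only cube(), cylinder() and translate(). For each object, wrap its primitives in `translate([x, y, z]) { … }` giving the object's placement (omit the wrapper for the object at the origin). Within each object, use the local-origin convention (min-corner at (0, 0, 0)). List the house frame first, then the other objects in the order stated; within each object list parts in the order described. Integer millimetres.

cube([5300, 192, 2480]);
translate([0, 2428, 0]) cube([5300, 192, 2480]);
translate([0, 192, 0]) cube([192, 2236, 2480]);
translate([5108, 192, 0]) cube([192, 2236, 2480]);
translate([2430, 1046, 0]) {
  cube([440, 528, 19]);
  translate([0, 0, 19]) cube([440, 19, 66]);
  translate([0, 509, 19]) cube([440, 19, 66]);
  translate([0, 19, 19]) cube([19, 490, 66]);
  translate([421, 19, 19]) cube([19, 490, 66]);
}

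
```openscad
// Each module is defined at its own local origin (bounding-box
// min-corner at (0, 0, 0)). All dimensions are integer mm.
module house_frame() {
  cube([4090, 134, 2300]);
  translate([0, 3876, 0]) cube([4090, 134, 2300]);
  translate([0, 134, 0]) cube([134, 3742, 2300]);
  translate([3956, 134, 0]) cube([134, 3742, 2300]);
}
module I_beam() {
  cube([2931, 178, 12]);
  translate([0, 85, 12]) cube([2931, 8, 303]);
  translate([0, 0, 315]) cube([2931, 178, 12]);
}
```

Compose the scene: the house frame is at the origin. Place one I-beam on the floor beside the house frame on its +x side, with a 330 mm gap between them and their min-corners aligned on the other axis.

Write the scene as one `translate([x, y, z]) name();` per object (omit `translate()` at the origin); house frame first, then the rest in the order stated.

house_frame();
translate([4420, 0, 0]) I_beam();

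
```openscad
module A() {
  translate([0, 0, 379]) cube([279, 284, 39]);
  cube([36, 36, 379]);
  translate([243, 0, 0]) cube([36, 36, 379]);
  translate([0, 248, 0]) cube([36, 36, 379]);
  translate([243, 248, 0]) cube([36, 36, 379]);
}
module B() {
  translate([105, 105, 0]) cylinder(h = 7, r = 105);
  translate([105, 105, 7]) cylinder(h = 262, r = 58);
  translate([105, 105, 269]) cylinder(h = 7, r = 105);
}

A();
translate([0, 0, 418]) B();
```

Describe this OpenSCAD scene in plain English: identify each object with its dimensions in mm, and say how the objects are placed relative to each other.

A is a four-legged stool. The seat is a 279×284×39 mm slab whose top surface is at z = 418 mm; four square legs, each 36×36 mm in cross-section, run from the floor (z = 0) to the underside of the seat, each flush with a corner of the seat.

B is a spool: two coaxial disc flanges of radius 105 mm and thickness 7 mm, joined by a core cylinder of radius 58 mm and height 262 mm. The lower flange rests on z = 0 and the three cylinders share a vertical axis.

The spool is on top of the stool.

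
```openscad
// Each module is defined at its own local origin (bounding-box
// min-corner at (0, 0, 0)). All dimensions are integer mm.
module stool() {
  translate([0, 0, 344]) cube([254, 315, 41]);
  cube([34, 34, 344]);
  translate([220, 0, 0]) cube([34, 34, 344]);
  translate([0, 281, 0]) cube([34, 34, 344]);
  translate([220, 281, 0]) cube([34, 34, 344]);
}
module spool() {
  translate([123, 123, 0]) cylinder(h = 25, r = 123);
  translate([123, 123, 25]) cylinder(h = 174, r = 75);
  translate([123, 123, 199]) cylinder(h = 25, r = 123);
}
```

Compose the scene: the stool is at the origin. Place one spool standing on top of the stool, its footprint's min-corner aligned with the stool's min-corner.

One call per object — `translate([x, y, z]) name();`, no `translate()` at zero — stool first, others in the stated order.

stool();
translate([0, 0, 385]) spool();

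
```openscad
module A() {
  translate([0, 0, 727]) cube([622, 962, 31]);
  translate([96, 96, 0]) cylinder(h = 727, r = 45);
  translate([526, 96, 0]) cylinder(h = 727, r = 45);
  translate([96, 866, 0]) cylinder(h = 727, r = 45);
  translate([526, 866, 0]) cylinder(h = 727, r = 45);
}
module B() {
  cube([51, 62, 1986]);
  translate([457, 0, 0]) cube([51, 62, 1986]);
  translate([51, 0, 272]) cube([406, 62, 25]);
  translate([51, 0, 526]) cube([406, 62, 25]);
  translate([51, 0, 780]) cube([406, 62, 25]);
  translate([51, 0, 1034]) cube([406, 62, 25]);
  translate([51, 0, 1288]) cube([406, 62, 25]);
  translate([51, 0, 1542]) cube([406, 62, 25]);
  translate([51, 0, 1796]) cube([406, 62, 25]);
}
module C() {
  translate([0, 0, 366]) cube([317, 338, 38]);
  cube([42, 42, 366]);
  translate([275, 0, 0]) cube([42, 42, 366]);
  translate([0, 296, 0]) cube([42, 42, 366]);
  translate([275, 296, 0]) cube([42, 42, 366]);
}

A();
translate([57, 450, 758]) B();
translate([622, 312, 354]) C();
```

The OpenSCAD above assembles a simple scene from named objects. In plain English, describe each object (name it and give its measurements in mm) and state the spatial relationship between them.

A is a rectangular dining table. The top is 622×962×31 mm with its upper surface at z = 758 mm. It stands on four round legs of 90 mm diameter, each leg's bounding box inset 51 mm from the nearest pair of top edges, running from the floor to the underside of the top.

B is a wooden ladder with two side rails of 51×62 mm section and 1986 mm height, set 508 mm apart overall. Between them run 7 rectangular rungs (62 mm deep, 25 mm thick), front faces flush with the rails' −y face. The bottom of the first rung is 272 mm above the floor and each subsequent rung is 254 mm higher than the one below.

C is a four-legged stool. The seat is 317×338 mm, 38 mm thick, top at z = 404 mm. It stands on four square legs, each 42×42 mm in cross-section, from z = 0 to the seat underside, each flush with a corner of the seat.

The ladder is on top of the table, centred. The stool is beside the table with their tops flush at z = 758.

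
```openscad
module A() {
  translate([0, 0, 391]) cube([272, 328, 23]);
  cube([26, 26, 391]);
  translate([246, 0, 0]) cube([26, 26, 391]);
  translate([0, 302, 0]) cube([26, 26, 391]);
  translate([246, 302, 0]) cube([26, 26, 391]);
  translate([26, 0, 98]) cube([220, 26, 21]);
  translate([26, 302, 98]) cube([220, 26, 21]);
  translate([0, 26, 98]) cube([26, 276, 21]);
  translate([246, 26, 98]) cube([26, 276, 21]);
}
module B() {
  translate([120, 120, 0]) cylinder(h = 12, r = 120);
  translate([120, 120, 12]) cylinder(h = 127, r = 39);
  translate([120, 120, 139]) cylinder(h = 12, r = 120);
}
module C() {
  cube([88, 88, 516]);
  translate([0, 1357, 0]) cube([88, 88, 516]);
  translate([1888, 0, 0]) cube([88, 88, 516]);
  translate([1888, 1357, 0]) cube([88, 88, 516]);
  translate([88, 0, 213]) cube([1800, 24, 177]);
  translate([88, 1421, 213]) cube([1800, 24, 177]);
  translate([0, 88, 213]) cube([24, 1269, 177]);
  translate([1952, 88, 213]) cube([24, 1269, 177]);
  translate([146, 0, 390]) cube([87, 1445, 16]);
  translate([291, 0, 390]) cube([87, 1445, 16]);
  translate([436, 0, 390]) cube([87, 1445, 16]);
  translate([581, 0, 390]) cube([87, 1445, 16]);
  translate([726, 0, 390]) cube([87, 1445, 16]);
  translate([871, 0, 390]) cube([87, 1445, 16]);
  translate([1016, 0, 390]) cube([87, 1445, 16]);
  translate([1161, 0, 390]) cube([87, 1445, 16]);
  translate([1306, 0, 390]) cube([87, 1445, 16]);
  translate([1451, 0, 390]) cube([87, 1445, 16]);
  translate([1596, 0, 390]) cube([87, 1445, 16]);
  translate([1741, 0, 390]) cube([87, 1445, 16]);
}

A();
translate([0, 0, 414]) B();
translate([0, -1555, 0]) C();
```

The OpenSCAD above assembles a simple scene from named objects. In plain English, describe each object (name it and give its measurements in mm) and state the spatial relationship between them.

A is a simple wooden stool: a rectangular seat 272 mm (x) by 328 mm (y), 23 mm thick, top face at z = 414 mm, on four square legs, each 26×26 mm in cross-section. The legs rest on z = 0, each flush with a corner of the seat. Four stretchers, 26 mm wide and 21 mm tall, connect adjacent legs with their undersides at z = 98 mm, each running between the inner faces of the legs it joins and aligned with the legs' outer faces on the other axis.

B is a spool: two coaxial disc flanges of radius 120 mm and thickness 12 mm, joined by a core cylinder of radius 39 mm and height 127 mm. The lower flange rests on z = 0 and the three cylinders share a vertical axis.

C is a bed frame 1976 mm long (x) by 1445 mm wide (y). Four 88×88 mm corner posts, 516 mm tall, at the corners of the footprint. Four rails of 24 mm thickness and 177 mm height run between adjacent posts with their undersides at z = 213 mm, their outer faces flush with the outside of the frame (the two x-running rails run between the posts' inner faces; the two y-running rails run between the posts' inner faces). 12 slats, each 87 mm wide (x) and 16 mm thick, lie across the top of the two x-running rails, running the full 1445 mm width of the frame in y; the slats are evenly spaced along x between the inner faces of the end posts with equal gaps (rounded down to the nearest mm) at the −x end and between each pair — any rounding remainder accumulates at the +x end.

The spool is on top of the stool. The bed frame is on the floor beside the stool on its −y side.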